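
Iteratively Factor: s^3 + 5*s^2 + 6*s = (s + 2)*(s^2 + 3*s) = (s + 2)*(s + 3)*(s)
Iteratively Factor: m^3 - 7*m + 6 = (m - 2)*(m^2 + 2*m - 3) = (m - 2)*(m + 3)*(m - 1)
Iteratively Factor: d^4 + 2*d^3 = (d)*(d^3 + 2*d^2) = d^2*(d^2 + 2*d) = d^2*(d + 2)*(d)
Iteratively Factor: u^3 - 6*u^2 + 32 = (u - 4)*(u^2 - 2*u - 8) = (u - 4)*(u + 2)*(u - 4)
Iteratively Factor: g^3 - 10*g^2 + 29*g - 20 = (g - 5)*(g^2 - 5*g + 4) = (g - 5)*(g - 4)*(g - 1)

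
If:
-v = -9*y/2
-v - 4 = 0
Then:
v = -4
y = -8/9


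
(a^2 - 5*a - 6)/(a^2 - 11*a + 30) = (a + 1)/(a - 5)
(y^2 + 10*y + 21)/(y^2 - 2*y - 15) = (y + 7)/(y - 5)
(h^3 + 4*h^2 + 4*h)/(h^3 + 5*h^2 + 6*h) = (h + 2)/(h + 3)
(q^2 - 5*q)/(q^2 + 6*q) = (q - 5)/(q + 6)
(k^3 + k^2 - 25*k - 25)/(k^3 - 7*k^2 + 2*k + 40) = (k^2 + 6*k + 5)/(k^2 - 2*k - 8)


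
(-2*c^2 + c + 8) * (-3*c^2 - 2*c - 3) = 6*c^4 + c^3 - 20*c^2 - 19*c - 24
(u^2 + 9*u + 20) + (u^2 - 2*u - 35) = 2*u^2 + 7*u - 15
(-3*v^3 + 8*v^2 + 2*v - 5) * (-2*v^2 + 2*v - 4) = 6*v^5 - 22*v^4 + 24*v^3 - 18*v^2 - 18*v + 20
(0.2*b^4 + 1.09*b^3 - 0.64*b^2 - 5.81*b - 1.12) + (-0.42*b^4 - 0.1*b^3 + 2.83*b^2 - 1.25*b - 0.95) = -0.22*b^4 + 0.99*b^3 + 2.19*b^2 - 7.06*b - 2.07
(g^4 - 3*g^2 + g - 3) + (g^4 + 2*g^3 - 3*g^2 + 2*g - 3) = 2*g^4 + 2*g^3 - 6*g^2 + 3*g - 6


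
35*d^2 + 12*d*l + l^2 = (5*d + l)*(7*d + l)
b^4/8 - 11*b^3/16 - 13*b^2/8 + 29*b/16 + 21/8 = (b/4 + 1/2)*(b/2 + 1/2)*(b - 7)*(b - 3/2)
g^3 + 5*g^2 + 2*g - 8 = (g - 1)*(g + 2)*(g + 4)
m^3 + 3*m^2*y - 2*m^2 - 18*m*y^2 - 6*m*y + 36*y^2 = (m - 2)*(m - 3*y)*(m + 6*y)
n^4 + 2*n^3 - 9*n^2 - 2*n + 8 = (n - 2)*(n - 1)*(n + 1)*(n + 4)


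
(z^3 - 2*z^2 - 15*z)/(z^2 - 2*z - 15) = z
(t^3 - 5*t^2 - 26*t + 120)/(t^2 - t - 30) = t - 4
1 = 1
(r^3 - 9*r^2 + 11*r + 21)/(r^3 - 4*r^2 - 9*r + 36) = (r^2 - 6*r - 7)/(r^2 - r - 12)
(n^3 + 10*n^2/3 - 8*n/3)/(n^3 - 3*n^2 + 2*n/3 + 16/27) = 9*n*(n + 4)/(9*n^2 - 21*n - 8)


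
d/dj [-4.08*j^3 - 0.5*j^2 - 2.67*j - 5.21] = -12.24*j^2 - 1.0*j - 2.67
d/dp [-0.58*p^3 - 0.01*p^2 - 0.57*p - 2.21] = -1.74*p^2 - 0.02*p - 0.57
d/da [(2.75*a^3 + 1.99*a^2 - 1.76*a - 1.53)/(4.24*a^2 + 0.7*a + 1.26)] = (11.66*a^4 + 3.85*a^3 + 19.2504*a^2 + 17.9892*a - 1.1466)/(17.9776*a^4 + 5.936*a^3 + 11.1748*a^2 + 1.764*a + 1.5876)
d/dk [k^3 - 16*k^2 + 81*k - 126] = 3*k^2 - 32*k + 81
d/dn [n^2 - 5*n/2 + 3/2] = 2*n - 5/2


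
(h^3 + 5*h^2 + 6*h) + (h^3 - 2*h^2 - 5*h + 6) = 2*h^3 + 3*h^2 + h + 6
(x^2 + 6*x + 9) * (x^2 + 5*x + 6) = x^4 + 11*x^3 + 45*x^2 + 81*x + 54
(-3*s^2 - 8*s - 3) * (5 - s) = 3*s^3 - 7*s^2 - 37*s - 15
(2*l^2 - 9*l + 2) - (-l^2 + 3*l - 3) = 3*l^2 - 12*l + 5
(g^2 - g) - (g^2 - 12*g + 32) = 11*g - 32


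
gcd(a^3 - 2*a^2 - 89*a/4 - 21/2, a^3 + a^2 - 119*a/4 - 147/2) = a^2 - 5*a/2 - 21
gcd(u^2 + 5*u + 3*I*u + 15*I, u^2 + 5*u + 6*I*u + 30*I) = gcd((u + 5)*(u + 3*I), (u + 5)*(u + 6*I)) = u + 5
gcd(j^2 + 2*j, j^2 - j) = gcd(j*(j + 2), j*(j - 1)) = j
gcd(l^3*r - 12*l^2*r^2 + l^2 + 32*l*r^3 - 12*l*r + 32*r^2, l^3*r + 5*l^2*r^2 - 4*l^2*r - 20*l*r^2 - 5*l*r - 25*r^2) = 1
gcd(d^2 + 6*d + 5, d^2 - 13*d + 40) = 1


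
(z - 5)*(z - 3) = z^2 - 8*z + 15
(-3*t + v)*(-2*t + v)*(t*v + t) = 6*t^3*v + 6*t^3 - 5*t^2*v^2 - 5*t^2*v + t*v^3 + t*v^2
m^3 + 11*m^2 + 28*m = m*(m + 4)*(m + 7)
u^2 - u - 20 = (u - 5)*(u + 4)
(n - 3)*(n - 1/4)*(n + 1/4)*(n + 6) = n^4 + 3*n^3 - 289*n^2/16 - 3*n/16 + 9/8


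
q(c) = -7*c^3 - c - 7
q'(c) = -21*c^2 - 1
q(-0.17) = -6.80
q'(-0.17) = -1.61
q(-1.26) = 8.26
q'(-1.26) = -34.34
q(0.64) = -9.48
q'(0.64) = -9.60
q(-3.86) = 399.45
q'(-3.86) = -313.89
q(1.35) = -25.57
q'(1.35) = -39.27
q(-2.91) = 168.41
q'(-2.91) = -178.83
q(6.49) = -1927.01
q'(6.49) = -885.52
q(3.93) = -435.82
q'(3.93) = -325.34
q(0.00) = -7.00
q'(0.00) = -1.00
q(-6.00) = 1511.00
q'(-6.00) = -757.00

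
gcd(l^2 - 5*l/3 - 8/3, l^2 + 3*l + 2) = l + 1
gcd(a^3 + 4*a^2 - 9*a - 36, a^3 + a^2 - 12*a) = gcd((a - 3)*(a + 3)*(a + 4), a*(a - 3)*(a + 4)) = a^2 + a - 12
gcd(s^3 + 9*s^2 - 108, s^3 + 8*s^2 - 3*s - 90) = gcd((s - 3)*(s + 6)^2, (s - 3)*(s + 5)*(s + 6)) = s^2 + 3*s - 18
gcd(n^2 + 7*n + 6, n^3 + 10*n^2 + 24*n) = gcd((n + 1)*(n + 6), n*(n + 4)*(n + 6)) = n + 6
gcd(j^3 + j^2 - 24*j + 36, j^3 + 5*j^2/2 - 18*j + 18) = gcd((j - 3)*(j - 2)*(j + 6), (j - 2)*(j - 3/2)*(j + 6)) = j^2 + 4*j - 12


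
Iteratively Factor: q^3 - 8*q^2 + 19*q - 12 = (q - 1)*(q^2 - 7*q + 12) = (q - 3)*(q - 1)*(q - 4)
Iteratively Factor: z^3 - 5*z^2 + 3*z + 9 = (z + 1)*(z^2 - 6*z + 9) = (z - 3)*(z + 1)*(z - 3)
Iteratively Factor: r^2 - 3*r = (r - 3)*(r)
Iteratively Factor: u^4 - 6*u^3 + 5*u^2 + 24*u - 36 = (u - 3)*(u^3 - 3*u^2 - 4*u + 12) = (u - 3)*(u - 2)*(u^2 - u - 6) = (u - 3)*(u - 2)*(u + 2)*(u - 3)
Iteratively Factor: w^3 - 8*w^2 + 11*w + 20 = (w - 4)*(w^2 - 4*w - 5) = (w - 4)*(w + 1)*(w - 5)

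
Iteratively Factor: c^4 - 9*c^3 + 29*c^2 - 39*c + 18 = (c - 3)*(c^3 - 6*c^2 + 11*c - 6) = (c - 3)^2*(c^2 - 3*c + 2) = (c - 3)^2*(c - 2)*(c - 1)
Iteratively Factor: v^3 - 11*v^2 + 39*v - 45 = (v - 3)*(v^2 - 8*v + 15) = (v - 3)^2*(v - 5)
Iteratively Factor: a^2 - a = (a - 1)*(a)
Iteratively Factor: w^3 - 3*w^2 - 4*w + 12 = (w - 3)*(w^2 - 4) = (w - 3)*(w - 2)*(w + 2)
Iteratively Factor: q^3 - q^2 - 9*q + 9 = (q - 3)*(q^2 + 2*q - 3) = (q - 3)*(q + 3)*(q - 1)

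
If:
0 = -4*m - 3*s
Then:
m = -3*s/4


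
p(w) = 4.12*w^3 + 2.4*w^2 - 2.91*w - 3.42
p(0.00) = -3.42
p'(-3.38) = 122.07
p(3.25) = 153.90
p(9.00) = 3168.27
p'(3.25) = 143.24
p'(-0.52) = -2.06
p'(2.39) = 79.16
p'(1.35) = 26.10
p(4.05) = 297.85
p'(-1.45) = 16.12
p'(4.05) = 219.26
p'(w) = 12.36*w^2 + 4.8*w - 2.91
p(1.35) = 7.16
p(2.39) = 59.58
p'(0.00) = -2.91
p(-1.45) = -6.71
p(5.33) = 673.10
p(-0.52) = -1.84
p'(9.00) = 1041.45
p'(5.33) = 373.81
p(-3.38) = -125.26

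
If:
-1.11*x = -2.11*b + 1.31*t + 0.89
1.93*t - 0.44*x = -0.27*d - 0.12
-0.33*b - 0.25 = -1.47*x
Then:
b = 4.45454545454545*x - 0.757575757575758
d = 13.1342260604347 - 43.6006374174313*x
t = 6.32755031228314*x - 1.89960675456859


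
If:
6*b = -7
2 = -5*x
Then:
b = -7/6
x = -2/5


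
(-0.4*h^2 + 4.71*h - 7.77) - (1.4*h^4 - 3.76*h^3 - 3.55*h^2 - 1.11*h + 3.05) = -1.4*h^4 + 3.76*h^3 + 3.15*h^2 + 5.82*h - 10.82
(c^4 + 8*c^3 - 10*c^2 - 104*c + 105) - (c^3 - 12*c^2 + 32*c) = c^4 + 7*c^3 + 2*c^2 - 136*c + 105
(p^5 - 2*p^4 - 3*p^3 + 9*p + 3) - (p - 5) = p^5 - 2*p^4 - 3*p^3 + 8*p + 8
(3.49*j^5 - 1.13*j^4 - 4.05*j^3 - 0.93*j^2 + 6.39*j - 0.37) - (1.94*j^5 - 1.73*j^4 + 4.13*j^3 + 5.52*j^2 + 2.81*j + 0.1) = 1.55*j^5 + 0.6*j^4 - 8.18*j^3 - 6.45*j^2 + 3.58*j - 0.47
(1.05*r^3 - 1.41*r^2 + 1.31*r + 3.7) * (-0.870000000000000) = -0.9135*r^3 + 1.2267*r^2 - 1.1397*r - 3.219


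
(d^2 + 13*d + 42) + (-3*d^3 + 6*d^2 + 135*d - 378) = -3*d^3 + 7*d^2 + 148*d - 336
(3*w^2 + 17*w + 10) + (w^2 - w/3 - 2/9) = 4*w^2 + 50*w/3 + 88/9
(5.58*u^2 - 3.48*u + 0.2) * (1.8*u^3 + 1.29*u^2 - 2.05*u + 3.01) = 10.044*u^5 + 0.9342*u^4 - 15.5682*u^3 + 24.1878*u^2 - 10.8848*u + 0.602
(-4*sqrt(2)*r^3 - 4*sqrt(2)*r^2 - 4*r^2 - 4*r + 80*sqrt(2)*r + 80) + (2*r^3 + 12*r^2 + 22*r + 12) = -4*sqrt(2)*r^3 + 2*r^3 - 4*sqrt(2)*r^2 + 8*r^2 + 18*r + 80*sqrt(2)*r + 92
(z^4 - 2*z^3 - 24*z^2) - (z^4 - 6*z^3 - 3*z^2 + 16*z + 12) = 4*z^3 - 21*z^2 - 16*z - 12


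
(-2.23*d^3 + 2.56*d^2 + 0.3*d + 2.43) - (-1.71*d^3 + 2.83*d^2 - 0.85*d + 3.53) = -0.52*d^3 - 0.27*d^2 + 1.15*d - 1.1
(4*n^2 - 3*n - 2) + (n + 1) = 4*n^2 - 2*n - 1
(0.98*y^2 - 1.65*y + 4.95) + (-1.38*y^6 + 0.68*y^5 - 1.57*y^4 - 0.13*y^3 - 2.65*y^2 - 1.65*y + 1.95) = -1.38*y^6 + 0.68*y^5 - 1.57*y^4 - 0.13*y^3 - 1.67*y^2 - 3.3*y + 6.9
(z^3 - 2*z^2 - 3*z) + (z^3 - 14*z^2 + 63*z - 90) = 2*z^3 - 16*z^2 + 60*z - 90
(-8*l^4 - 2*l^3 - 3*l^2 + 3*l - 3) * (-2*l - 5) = 16*l^5 + 44*l^4 + 16*l^3 + 9*l^2 - 9*l + 15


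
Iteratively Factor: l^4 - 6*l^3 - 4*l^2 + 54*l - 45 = (l - 5)*(l^3 - l^2 - 9*l + 9) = (l - 5)*(l + 3)*(l^2 - 4*l + 3) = (l - 5)*(l - 3)*(l + 3)*(l - 1)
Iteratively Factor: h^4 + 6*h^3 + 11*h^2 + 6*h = (h + 2)*(h^3 + 4*h^2 + 3*h) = (h + 2)*(h + 3)*(h^2 + h) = (h + 1)*(h + 2)*(h + 3)*(h)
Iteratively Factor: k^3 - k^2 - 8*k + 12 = (k - 2)*(k^2 + k - 6) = (k - 2)*(k + 3)*(k - 2)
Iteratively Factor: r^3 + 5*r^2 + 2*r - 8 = (r + 2)*(r^2 + 3*r - 4) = (r + 2)*(r + 4)*(r - 1)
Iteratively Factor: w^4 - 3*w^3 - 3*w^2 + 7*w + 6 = (w - 2)*(w^3 - w^2 - 5*w - 3) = (w - 3)*(w - 2)*(w^2 + 2*w + 1) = (w - 3)*(w - 2)*(w + 1)*(w + 1)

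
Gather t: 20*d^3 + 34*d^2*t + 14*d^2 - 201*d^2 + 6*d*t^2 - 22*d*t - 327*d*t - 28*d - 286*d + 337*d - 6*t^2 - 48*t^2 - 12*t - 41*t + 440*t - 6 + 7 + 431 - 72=20*d^3 - 187*d^2 + 23*d + t^2*(6*d - 54) + t*(34*d^2 - 349*d + 387) + 360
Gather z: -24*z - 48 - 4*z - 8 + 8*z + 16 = -20*z - 40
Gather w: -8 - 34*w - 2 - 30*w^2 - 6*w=-30*w^2 - 40*w - 10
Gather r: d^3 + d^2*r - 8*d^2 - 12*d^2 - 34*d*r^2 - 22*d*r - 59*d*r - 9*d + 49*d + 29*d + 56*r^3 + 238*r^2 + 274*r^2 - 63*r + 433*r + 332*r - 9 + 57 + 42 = d^3 - 20*d^2 + 69*d + 56*r^3 + r^2*(512 - 34*d) + r*(d^2 - 81*d + 702) + 90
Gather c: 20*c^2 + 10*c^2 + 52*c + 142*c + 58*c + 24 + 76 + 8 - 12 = 30*c^2 + 252*c + 96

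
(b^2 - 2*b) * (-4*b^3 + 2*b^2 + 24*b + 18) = -4*b^5 + 10*b^4 + 20*b^3 - 30*b^2 - 36*b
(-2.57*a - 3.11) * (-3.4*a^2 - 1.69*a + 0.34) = 8.738*a^3 + 14.9173*a^2 + 4.3821*a - 1.0574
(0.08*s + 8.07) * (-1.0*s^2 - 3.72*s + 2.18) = -0.08*s^3 - 8.3676*s^2 - 29.846*s + 17.5926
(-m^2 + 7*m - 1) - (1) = -m^2 + 7*m - 2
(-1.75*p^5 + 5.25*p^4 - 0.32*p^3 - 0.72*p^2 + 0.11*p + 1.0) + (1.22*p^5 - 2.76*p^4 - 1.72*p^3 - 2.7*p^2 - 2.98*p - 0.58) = -0.53*p^5 + 2.49*p^4 - 2.04*p^3 - 3.42*p^2 - 2.87*p + 0.42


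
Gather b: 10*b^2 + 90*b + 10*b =10*b^2 + 100*b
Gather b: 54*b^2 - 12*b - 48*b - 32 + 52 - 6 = 54*b^2 - 60*b + 14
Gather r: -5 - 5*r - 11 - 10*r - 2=-15*r - 18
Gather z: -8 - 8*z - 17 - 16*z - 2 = -24*z - 27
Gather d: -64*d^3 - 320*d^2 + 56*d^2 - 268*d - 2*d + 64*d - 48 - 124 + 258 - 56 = -64*d^3 - 264*d^2 - 206*d + 30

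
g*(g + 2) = g^2 + 2*g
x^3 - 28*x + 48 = (x - 4)*(x - 2)*(x + 6)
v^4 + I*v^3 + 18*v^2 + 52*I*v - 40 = (v - 5*I)*(v + 2*I)^3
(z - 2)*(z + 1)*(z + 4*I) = z^3 - z^2 + 4*I*z^2 - 2*z - 4*I*z - 8*I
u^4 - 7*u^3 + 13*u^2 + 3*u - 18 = (u - 3)^2*(u - 2)*(u + 1)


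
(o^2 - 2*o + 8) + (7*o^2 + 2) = 8*o^2 - 2*o + 10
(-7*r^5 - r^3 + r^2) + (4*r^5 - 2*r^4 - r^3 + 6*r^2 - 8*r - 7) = -3*r^5 - 2*r^4 - 2*r^3 + 7*r^2 - 8*r - 7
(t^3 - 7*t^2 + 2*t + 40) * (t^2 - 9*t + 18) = t^5 - 16*t^4 + 83*t^3 - 104*t^2 - 324*t + 720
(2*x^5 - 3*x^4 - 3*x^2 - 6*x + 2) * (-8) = -16*x^5 + 24*x^4 + 24*x^2 + 48*x - 16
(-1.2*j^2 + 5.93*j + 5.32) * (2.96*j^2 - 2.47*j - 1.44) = -3.552*j^4 + 20.5168*j^3 + 2.8281*j^2 - 21.6796*j - 7.6608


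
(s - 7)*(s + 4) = s^2 - 3*s - 28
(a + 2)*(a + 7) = a^2 + 9*a + 14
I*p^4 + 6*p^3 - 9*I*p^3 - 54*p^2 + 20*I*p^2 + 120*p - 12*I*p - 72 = (p - 6)*(p - 2)*(p - 6*I)*(I*p - I)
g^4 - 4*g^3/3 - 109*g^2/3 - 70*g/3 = g*(g - 7)*(g + 2/3)*(g + 5)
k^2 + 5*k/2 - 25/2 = (k - 5/2)*(k + 5)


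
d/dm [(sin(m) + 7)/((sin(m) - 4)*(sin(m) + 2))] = (-14*sin(m) + cos(m)^2 + 5)*cos(m)/((sin(m) - 4)^2*(sin(m) + 2)^2)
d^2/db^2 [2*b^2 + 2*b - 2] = 4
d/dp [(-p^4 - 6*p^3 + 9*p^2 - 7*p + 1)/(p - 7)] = (-3*p^4 + 16*p^3 + 135*p^2 - 126*p + 48)/(p^2 - 14*p + 49)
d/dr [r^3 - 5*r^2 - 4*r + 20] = 3*r^2 - 10*r - 4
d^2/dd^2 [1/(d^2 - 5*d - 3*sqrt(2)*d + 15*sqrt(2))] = 2*(-d^2 + 3*sqrt(2)*d + 5*d + (-2*d + 3*sqrt(2) + 5)^2 - 15*sqrt(2))/(d^2 - 5*d - 3*sqrt(2)*d + 15*sqrt(2))^3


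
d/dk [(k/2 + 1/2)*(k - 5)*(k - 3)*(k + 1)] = 2*k^3 - 9*k^2 + 11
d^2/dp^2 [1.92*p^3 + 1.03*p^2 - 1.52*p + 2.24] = 11.52*p + 2.06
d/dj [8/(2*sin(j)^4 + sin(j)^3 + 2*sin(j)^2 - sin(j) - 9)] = 8*(-8*sin(j)^3 - 3*sin(j)^2 - 4*sin(j) + 1)*cos(j)/(2*sin(j)^4 + sin(j)^3 + 2*sin(j)^2 - sin(j) - 9)^2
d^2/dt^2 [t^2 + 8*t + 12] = 2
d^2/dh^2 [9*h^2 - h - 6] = 18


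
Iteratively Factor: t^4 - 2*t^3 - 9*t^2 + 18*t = (t)*(t^3 - 2*t^2 - 9*t + 18) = t*(t - 2)*(t^2 - 9) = t*(t - 3)*(t - 2)*(t + 3)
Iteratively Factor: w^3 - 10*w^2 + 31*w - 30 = (w - 2)*(w^2 - 8*w + 15) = (w - 5)*(w - 2)*(w - 3)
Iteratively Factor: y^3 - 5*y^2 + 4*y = (y)*(y^2 - 5*y + 4) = y*(y - 4)*(y - 1)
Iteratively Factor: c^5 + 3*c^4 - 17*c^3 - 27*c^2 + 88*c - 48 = (c - 1)*(c^4 + 4*c^3 - 13*c^2 - 40*c + 48) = (c - 3)*(c - 1)*(c^3 + 7*c^2 + 8*c - 16) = (c - 3)*(c - 1)*(c + 4)*(c^2 + 3*c - 4) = (c - 3)*(c - 1)^2*(c + 4)*(c + 4)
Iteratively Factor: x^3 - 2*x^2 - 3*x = (x + 1)*(x^2 - 3*x) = (x - 3)*(x + 1)*(x)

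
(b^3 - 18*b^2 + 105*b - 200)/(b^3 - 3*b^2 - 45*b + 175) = (b - 8)/(b + 7)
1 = 1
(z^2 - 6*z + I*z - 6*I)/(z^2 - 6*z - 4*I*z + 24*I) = (z + I)/(z - 4*I)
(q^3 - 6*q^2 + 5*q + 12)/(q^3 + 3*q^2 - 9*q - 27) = (q^2 - 3*q - 4)/(q^2 + 6*q + 9)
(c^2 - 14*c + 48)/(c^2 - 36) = (c - 8)/(c + 6)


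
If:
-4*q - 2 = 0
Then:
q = -1/2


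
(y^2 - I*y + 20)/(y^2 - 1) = (y^2 - I*y + 20)/(y^2 - 1)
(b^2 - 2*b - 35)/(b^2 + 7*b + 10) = (b - 7)/(b + 2)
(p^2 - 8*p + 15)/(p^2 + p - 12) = (p - 5)/(p + 4)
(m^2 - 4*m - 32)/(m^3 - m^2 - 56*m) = (m + 4)/(m*(m + 7))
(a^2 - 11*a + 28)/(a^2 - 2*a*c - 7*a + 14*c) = (a - 4)/(a - 2*c)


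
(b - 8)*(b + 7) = b^2 - b - 56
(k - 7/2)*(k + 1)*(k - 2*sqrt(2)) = k^3 - 2*sqrt(2)*k^2 - 5*k^2/2 - 7*k/2 + 5*sqrt(2)*k + 7*sqrt(2)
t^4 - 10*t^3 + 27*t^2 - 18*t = t*(t - 6)*(t - 3)*(t - 1)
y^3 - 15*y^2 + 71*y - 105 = (y - 7)*(y - 5)*(y - 3)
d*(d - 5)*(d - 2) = d^3 - 7*d^2 + 10*d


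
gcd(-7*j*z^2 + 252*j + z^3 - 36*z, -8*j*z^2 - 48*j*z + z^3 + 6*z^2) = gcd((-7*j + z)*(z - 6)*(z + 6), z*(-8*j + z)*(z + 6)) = z + 6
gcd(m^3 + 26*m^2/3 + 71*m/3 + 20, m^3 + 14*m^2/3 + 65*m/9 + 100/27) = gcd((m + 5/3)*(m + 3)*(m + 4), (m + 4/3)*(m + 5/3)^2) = m + 5/3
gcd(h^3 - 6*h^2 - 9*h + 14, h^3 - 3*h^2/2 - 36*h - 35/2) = h - 7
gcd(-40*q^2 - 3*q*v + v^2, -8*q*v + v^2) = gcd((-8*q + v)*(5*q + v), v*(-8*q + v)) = 8*q - v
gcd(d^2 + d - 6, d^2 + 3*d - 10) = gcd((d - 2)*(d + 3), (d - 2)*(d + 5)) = d - 2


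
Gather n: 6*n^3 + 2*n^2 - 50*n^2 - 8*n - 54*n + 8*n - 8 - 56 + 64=6*n^3 - 48*n^2 - 54*n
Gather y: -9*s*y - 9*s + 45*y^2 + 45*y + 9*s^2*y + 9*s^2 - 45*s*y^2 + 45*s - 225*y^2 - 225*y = 9*s^2 + 36*s + y^2*(-45*s - 180) + y*(9*s^2 - 9*s - 180)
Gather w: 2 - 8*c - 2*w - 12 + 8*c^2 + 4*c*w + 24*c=8*c^2 + 16*c + w*(4*c - 2) - 10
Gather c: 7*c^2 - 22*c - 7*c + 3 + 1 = 7*c^2 - 29*c + 4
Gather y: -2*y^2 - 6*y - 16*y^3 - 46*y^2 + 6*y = -16*y^3 - 48*y^2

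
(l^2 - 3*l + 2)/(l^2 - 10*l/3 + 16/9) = 9*(l^2 - 3*l + 2)/(9*l^2 - 30*l + 16)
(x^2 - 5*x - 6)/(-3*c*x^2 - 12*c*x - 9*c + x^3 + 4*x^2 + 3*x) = (x - 6)/(-3*c*x - 9*c + x^2 + 3*x)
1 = 1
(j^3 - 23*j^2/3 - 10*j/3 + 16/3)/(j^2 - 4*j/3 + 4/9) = 3*(j^2 - 7*j - 8)/(3*j - 2)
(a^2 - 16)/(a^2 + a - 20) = (a + 4)/(a + 5)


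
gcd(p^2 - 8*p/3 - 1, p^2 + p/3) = p + 1/3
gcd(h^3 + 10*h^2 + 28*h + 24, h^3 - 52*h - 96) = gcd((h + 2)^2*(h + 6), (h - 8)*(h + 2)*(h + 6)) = h^2 + 8*h + 12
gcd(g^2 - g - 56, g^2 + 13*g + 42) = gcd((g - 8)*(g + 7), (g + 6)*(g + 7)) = g + 7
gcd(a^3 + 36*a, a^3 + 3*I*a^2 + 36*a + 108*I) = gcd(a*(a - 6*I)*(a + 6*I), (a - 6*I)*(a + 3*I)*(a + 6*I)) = a^2 + 36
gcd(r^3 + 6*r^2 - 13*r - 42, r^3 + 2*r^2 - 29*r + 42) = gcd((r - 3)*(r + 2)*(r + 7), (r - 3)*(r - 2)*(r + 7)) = r^2 + 4*r - 21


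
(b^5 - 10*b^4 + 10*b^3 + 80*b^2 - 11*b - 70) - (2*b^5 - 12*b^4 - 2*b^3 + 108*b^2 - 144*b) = -b^5 + 2*b^4 + 12*b^3 - 28*b^2 + 133*b - 70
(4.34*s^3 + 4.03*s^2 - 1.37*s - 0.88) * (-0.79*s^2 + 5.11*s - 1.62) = -3.4286*s^5 + 18.9937*s^4 + 14.6448*s^3 - 12.8341*s^2 - 2.2774*s + 1.4256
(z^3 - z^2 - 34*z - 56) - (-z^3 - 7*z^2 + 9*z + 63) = 2*z^3 + 6*z^2 - 43*z - 119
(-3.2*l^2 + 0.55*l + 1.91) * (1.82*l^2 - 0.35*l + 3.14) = -5.824*l^4 + 2.121*l^3 - 6.7643*l^2 + 1.0585*l + 5.9974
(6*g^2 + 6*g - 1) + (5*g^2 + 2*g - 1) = 11*g^2 + 8*g - 2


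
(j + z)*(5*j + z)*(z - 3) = 5*j^2*z - 15*j^2 + 6*j*z^2 - 18*j*z + z^3 - 3*z^2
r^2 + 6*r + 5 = (r + 1)*(r + 5)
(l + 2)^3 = l^3 + 6*l^2 + 12*l + 8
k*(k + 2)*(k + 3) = k^3 + 5*k^2 + 6*k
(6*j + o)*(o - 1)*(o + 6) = 6*j*o^2 + 30*j*o - 36*j + o^3 + 5*o^2 - 6*o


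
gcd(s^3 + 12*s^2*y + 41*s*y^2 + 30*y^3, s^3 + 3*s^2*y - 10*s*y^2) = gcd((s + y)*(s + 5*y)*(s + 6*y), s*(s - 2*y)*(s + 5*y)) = s + 5*y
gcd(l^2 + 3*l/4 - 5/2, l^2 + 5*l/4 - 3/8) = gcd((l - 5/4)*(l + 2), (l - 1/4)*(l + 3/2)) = 1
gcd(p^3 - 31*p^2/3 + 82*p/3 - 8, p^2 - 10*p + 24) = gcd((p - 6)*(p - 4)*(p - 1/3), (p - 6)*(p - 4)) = p^2 - 10*p + 24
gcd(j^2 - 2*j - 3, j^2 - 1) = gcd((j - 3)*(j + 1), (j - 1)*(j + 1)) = j + 1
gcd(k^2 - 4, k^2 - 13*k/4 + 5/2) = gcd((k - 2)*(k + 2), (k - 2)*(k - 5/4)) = k - 2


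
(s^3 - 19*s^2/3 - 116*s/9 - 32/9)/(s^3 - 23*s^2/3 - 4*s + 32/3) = (s + 1/3)/(s - 1)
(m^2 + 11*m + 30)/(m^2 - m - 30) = (m + 6)/(m - 6)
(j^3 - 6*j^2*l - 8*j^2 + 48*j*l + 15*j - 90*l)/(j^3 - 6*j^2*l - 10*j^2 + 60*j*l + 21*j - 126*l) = (j - 5)/(j - 7)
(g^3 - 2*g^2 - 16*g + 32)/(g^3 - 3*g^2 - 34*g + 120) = (g^2 + 2*g - 8)/(g^2 + g - 30)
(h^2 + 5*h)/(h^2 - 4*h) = (h + 5)/(h - 4)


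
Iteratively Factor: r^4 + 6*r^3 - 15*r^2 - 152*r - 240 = (r + 4)*(r^3 + 2*r^2 - 23*r - 60) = (r + 4)^2*(r^2 - 2*r - 15) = (r + 3)*(r + 4)^2*(r - 5)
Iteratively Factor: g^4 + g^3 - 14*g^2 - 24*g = (g - 4)*(g^3 + 5*g^2 + 6*g) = (g - 4)*(g + 2)*(g^2 + 3*g) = g*(g - 4)*(g + 2)*(g + 3)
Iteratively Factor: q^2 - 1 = (q + 1)*(q - 1)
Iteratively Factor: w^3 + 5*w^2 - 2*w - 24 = (w + 3)*(w^2 + 2*w - 8) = (w - 2)*(w + 3)*(w + 4)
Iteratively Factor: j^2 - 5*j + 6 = (j - 3)*(j - 2)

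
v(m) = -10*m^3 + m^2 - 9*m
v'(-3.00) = -285.00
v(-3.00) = 306.00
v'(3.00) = -273.00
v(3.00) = -288.00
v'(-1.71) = -100.14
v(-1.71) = 68.32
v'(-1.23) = -56.85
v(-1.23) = 31.19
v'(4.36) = -570.57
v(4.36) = -849.05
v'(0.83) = -28.01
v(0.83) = -12.50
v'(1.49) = -72.62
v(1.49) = -44.27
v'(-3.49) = -381.38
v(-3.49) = 468.68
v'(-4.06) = -511.63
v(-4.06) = 722.26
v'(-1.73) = -102.25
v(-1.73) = 70.34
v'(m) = -30*m^2 + 2*m - 9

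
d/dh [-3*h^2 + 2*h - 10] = 2 - 6*h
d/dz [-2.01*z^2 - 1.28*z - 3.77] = -4.02*z - 1.28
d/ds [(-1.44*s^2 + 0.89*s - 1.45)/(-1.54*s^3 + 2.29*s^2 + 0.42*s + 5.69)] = (-2.2176*s^4 + 2.7412*s^3 - 9.3419*s^2 - 9.7462*s + 5.6731)/(2.3716*s^6 - 7.0532*s^5 + 3.9505*s^4 - 15.6016*s^3 + 26.2366*s^2 + 4.7796*s + 32.3761)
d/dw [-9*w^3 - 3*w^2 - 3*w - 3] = -27*w^2 - 6*w - 3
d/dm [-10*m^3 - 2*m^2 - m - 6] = -30*m^2 - 4*m - 1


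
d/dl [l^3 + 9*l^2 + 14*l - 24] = 3*l^2 + 18*l + 14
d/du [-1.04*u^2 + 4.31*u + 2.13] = 4.31 - 2.08*u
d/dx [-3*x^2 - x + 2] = -6*x - 1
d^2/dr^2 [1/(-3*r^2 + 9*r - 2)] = 6*(3*r^2 - 9*r - 3*(2*r - 3)^2 + 2)/(3*r^2 - 9*r + 2)^3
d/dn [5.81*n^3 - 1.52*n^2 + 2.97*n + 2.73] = 17.43*n^2 - 3.04*n + 2.97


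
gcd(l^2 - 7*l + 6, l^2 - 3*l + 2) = l - 1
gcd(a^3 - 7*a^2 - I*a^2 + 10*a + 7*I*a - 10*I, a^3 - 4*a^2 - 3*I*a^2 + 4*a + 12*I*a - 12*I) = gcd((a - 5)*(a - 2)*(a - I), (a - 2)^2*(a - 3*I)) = a - 2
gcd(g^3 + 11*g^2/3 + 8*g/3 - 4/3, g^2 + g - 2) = g + 2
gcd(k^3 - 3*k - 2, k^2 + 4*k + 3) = k + 1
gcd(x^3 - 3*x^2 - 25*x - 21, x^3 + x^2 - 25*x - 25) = x + 1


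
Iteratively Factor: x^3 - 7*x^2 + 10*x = (x - 5)*(x^2 - 2*x) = x*(x - 5)*(x - 2)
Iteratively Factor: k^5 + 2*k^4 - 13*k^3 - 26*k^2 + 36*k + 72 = (k + 3)*(k^4 - k^3 - 10*k^2 + 4*k + 24) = (k + 2)*(k + 3)*(k^3 - 3*k^2 - 4*k + 12) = (k - 3)*(k + 2)*(k + 3)*(k^2 - 4) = (k - 3)*(k - 2)*(k + 2)*(k + 3)*(k + 2)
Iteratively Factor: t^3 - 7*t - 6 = (t + 2)*(t^2 - 2*t - 3) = (t - 3)*(t + 2)*(t + 1)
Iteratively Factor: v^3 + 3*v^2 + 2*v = (v + 2)*(v^2 + v) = (v + 1)*(v + 2)*(v)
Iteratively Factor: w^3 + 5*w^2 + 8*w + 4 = (w + 1)*(w^2 + 4*w + 4) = (w + 1)*(w + 2)*(w + 2)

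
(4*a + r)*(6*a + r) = 24*a^2 + 10*a*r + r^2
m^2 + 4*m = m*(m + 4)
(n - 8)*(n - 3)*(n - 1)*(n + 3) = n^4 - 9*n^3 - n^2 + 81*n - 72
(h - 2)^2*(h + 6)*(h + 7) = h^4 + 9*h^3 - 6*h^2 - 116*h + 168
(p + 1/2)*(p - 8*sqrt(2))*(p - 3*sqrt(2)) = p^3 - 11*sqrt(2)*p^2 + p^2/2 - 11*sqrt(2)*p/2 + 48*p + 24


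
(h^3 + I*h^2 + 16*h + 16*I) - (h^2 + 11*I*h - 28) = h^3 - h^2 + I*h^2 + 16*h - 11*I*h + 28 + 16*I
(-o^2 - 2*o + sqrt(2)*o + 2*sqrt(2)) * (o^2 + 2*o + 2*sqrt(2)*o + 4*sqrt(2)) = -o^4 - 4*o^3 - sqrt(2)*o^3 - 4*sqrt(2)*o^2 - 4*sqrt(2)*o + 16*o + 16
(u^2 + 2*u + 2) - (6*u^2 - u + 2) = -5*u^2 + 3*u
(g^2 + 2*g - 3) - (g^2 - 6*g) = 8*g - 3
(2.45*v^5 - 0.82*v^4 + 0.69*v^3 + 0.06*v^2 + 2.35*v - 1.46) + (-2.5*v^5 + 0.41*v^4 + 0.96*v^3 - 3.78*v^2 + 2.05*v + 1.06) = -0.0499999999999998*v^5 - 0.41*v^4 + 1.65*v^3 - 3.72*v^2 + 4.4*v - 0.4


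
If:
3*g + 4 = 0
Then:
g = -4/3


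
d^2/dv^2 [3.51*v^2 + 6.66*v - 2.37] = 7.02000000000000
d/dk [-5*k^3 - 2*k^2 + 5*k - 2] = -15*k^2 - 4*k + 5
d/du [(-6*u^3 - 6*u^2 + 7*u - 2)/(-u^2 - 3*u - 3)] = (6*u^4 + 36*u^3 + 79*u^2 + 32*u - 27)/(u^4 + 6*u^3 + 15*u^2 + 18*u + 9)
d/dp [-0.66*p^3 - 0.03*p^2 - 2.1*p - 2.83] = -1.98*p^2 - 0.06*p - 2.1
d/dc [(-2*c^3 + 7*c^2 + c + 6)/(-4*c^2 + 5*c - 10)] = (8*c^4 - 20*c^3 + 99*c^2 - 92*c - 40)/(16*c^4 - 40*c^3 + 105*c^2 - 100*c + 100)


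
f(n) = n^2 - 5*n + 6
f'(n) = 2*n - 5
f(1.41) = 0.94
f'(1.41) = -2.18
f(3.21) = 0.25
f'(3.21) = 1.42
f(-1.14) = 13.00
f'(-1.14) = -7.28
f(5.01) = 6.05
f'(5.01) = 5.02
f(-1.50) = 15.75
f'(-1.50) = -8.00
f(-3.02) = 30.22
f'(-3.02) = -11.04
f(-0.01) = 6.05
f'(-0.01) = -5.02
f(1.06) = 1.82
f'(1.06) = -2.88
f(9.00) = 42.00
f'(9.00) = 13.00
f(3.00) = 0.00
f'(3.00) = 1.00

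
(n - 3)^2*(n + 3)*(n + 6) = n^4 + 3*n^3 - 27*n^2 - 27*n + 162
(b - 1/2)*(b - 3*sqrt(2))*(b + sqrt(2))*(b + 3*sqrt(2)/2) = b^4 - sqrt(2)*b^3/2 - b^3/2 - 12*b^2 + sqrt(2)*b^2/4 - 9*sqrt(2)*b + 6*b + 9*sqrt(2)/2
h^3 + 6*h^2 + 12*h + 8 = (h + 2)^3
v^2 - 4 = (v - 2)*(v + 2)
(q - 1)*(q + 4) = q^2 + 3*q - 4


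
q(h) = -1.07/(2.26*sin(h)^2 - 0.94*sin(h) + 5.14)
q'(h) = -1.07*(-4.52*sin(h)*cos(h) + 0.94*cos(h))/(2.26*sin(h)^2 - 0.94*sin(h) + 5.14)^2 = (4.8364*sin(h) - 1.0058)*cos(h)/(2.26*sin(h)^2 - 0.94*sin(h) + 5.14)^2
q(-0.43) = -0.18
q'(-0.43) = -0.08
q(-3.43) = -0.21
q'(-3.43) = -0.01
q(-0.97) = -0.14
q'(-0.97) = -0.05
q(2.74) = -0.21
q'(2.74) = -0.03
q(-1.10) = -0.14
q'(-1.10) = -0.04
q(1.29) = -0.17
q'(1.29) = 0.03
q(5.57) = -0.16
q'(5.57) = -0.07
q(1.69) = -0.17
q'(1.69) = -0.01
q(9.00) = -0.21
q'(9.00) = -0.03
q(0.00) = -0.21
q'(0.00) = -0.04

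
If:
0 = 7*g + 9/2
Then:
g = -9/14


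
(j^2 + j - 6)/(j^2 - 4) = (j + 3)/(j + 2)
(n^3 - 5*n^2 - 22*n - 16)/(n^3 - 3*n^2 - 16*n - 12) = (n - 8)/(n - 6)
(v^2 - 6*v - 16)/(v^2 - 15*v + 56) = (v + 2)/(v - 7)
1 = 1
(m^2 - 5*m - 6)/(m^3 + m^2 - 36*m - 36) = 1/(m + 6)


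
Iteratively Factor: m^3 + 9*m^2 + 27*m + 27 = (m + 3)*(m^2 + 6*m + 9) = (m + 3)^2*(m + 3)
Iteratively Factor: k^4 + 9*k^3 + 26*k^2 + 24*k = (k + 3)*(k^3 + 6*k^2 + 8*k) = (k + 3)*(k + 4)*(k^2 + 2*k) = (k + 2)*(k + 3)*(k + 4)*(k)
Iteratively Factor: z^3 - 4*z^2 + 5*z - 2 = (z - 2)*(z^2 - 2*z + 1) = (z - 2)*(z - 1)*(z - 1)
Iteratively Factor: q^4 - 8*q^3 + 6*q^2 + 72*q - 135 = (q - 3)*(q^3 - 5*q^2 - 9*q + 45) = (q - 3)*(q + 3)*(q^2 - 8*q + 15) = (q - 3)^2*(q + 3)*(q - 5)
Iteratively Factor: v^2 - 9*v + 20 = (v - 4)*(v - 5)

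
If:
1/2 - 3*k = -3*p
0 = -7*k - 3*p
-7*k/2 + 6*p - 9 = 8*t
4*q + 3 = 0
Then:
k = 1/20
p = -7/60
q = -3/4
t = -79/64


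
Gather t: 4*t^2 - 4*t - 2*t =4*t^2 - 6*t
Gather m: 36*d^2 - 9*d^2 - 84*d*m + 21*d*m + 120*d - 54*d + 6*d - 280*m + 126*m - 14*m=27*d^2 + 72*d + m*(-63*d - 168)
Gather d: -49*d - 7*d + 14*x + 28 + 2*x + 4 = -56*d + 16*x + 32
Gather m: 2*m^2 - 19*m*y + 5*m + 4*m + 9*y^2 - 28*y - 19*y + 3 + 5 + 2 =2*m^2 + m*(9 - 19*y) + 9*y^2 - 47*y + 10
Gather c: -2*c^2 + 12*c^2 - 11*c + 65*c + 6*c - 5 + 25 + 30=10*c^2 + 60*c + 50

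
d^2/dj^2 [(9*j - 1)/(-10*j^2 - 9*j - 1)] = 2*(-(9*j - 1)*(20*j + 9)^2 + (270*j + 71)*(10*j^2 + 9*j + 1))/(10*j^2 + 9*j + 1)^3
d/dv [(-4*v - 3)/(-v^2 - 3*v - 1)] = (4*v^2 + 12*v - (2*v + 3)*(4*v + 3) + 4)/(v^2 + 3*v + 1)^2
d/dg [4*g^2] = 8*g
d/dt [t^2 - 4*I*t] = 2*t - 4*I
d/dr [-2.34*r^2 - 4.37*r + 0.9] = -4.68*r - 4.37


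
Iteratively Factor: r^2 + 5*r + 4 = (r + 4)*(r + 1)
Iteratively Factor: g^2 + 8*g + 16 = (g + 4)*(g + 4)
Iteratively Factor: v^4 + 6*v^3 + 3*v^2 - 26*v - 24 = (v + 4)*(v^3 + 2*v^2 - 5*v - 6) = (v - 2)*(v + 4)*(v^2 + 4*v + 3) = (v - 2)*(v + 1)*(v + 4)*(v + 3)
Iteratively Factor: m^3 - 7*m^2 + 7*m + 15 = (m - 5)*(m^2 - 2*m - 3) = (m - 5)*(m - 3)*(m + 1)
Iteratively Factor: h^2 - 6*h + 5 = (h - 5)*(h - 1)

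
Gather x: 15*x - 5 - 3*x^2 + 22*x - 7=-3*x^2 + 37*x - 12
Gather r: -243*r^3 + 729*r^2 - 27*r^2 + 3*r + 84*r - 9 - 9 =-243*r^3 + 702*r^2 + 87*r - 18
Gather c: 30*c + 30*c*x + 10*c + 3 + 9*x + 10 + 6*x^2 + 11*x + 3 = c*(30*x + 40) + 6*x^2 + 20*x + 16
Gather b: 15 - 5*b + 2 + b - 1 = 16 - 4*b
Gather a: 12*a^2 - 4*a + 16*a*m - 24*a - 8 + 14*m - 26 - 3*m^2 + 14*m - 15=12*a^2 + a*(16*m - 28) - 3*m^2 + 28*m - 49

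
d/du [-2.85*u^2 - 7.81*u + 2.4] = -5.7*u - 7.81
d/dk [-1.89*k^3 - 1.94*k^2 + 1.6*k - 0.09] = -5.67*k^2 - 3.88*k + 1.6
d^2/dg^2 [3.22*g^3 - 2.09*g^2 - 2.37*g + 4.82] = 19.32*g - 4.18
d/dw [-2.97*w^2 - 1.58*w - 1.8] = -5.94*w - 1.58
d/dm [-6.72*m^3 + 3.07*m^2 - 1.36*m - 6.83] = -20.16*m^2 + 6.14*m - 1.36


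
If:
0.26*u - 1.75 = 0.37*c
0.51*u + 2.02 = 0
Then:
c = -7.51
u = -3.96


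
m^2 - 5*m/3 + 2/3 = (m - 1)*(m - 2/3)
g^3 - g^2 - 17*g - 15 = (g - 5)*(g + 1)*(g + 3)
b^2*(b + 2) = b^3 + 2*b^2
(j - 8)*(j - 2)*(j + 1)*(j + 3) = j^4 - 6*j^3 - 21*j^2 + 34*j + 48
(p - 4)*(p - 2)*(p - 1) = p^3 - 7*p^2 + 14*p - 8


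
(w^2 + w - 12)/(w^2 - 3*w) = (w + 4)/w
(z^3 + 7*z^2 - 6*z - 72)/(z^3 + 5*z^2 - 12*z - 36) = (z + 4)/(z + 2)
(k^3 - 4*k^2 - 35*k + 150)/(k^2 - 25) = (k^2 + k - 30)/(k + 5)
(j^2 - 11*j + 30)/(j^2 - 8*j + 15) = (j - 6)/(j - 3)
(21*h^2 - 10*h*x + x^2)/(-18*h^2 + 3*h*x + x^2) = (-7*h + x)/(6*h + x)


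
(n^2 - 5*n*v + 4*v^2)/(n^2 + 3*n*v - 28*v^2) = (n - v)/(n + 7*v)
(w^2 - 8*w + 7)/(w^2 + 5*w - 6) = (w - 7)/(w + 6)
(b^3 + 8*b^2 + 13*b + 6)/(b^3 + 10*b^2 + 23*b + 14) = (b^2 + 7*b + 6)/(b^2 + 9*b + 14)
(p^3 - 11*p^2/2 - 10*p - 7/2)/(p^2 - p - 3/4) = 2*(p^2 - 6*p - 7)/(2*p - 3)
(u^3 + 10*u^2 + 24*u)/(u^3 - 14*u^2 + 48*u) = (u^2 + 10*u + 24)/(u^2 - 14*u + 48)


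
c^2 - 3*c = c*(c - 3)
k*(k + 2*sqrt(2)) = k^2 + 2*sqrt(2)*k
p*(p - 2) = p^2 - 2*p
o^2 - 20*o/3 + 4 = (o - 6)*(o - 2/3)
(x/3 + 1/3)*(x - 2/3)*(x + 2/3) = x^3/3 + x^2/3 - 4*x/27 - 4/27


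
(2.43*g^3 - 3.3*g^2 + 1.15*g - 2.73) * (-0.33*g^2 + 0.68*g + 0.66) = -0.8019*g^5 + 2.7414*g^4 - 1.0197*g^3 - 0.4951*g^2 - 1.0974*g - 1.8018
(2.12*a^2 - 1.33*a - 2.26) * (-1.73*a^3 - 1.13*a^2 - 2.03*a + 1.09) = -3.6676*a^5 - 0.0947*a^4 + 1.1091*a^3 + 7.5645*a^2 + 3.1381*a - 2.4634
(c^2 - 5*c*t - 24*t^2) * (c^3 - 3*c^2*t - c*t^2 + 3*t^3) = c^5 - 8*c^4*t - 10*c^3*t^2 + 80*c^2*t^3 + 9*c*t^4 - 72*t^5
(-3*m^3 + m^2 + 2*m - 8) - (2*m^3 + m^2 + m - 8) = -5*m^3 + m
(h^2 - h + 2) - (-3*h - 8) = h^2 + 2*h + 10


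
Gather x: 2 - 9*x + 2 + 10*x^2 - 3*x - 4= 10*x^2 - 12*x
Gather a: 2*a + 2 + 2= 2*a + 4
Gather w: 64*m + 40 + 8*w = 64*m + 8*w + 40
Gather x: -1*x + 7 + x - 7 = 0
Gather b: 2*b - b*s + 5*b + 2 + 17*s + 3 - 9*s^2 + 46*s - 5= b*(7 - s) - 9*s^2 + 63*s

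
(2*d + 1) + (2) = 2*d + 3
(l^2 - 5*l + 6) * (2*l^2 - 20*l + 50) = 2*l^4 - 30*l^3 + 162*l^2 - 370*l + 300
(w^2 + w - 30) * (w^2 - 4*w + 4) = w^4 - 3*w^3 - 30*w^2 + 124*w - 120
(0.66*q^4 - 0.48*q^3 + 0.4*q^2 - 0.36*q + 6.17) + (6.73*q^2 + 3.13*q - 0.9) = 0.66*q^4 - 0.48*q^3 + 7.13*q^2 + 2.77*q + 5.27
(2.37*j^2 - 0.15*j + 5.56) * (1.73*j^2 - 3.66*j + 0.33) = 4.1001*j^4 - 8.9337*j^3 + 10.9499*j^2 - 20.3991*j + 1.8348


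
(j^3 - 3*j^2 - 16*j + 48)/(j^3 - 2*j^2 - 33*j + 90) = (j^2 - 16)/(j^2 + j - 30)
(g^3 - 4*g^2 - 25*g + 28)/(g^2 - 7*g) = g + 3 - 4/g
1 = 1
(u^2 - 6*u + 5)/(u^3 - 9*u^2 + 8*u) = (u - 5)/(u*(u - 8))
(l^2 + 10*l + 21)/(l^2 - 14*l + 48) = (l^2 + 10*l + 21)/(l^2 - 14*l + 48)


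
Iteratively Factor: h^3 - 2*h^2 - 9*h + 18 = (h - 3)*(h^2 + h - 6) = (h - 3)*(h - 2)*(h + 3)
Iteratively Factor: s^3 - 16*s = (s)*(s^2 - 16) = s*(s + 4)*(s - 4)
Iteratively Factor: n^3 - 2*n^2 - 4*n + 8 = (n + 2)*(n^2 - 4*n + 4) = (n - 2)*(n + 2)*(n - 2)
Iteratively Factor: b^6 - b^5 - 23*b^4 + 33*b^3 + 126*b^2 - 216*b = (b)*(b^5 - b^4 - 23*b^3 + 33*b^2 + 126*b - 216) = b*(b + 4)*(b^4 - 5*b^3 - 3*b^2 + 45*b - 54) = b*(b - 3)*(b + 4)*(b^3 - 2*b^2 - 9*b + 18) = b*(b - 3)^2*(b + 4)*(b^2 + b - 6) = b*(b - 3)^2*(b + 3)*(b + 4)*(b - 2)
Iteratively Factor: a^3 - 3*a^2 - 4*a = (a - 4)*(a^2 + a) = a*(a - 4)*(a + 1)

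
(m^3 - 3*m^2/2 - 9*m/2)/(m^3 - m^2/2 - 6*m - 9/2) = m/(m + 1)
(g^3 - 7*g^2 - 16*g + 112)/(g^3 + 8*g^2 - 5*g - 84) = (g^2 - 11*g + 28)/(g^2 + 4*g - 21)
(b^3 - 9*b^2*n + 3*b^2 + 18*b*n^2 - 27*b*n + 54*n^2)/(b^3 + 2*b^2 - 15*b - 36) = (b^2 - 9*b*n + 18*n^2)/(b^2 - b - 12)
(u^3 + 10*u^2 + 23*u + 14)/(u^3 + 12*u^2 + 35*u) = (u^2 + 3*u + 2)/(u*(u + 5))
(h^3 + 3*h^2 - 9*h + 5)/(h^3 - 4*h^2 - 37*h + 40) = (h - 1)/(h - 8)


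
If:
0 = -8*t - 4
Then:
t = -1/2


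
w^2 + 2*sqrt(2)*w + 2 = (w + sqrt(2))^2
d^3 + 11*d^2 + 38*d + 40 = (d + 2)*(d + 4)*(d + 5)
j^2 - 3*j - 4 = (j - 4)*(j + 1)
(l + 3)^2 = l^2 + 6*l + 9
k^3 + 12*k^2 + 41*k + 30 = (k + 1)*(k + 5)*(k + 6)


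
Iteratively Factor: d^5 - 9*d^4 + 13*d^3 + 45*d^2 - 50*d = (d + 2)*(d^4 - 11*d^3 + 35*d^2 - 25*d) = (d - 1)*(d + 2)*(d^3 - 10*d^2 + 25*d) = d*(d - 1)*(d + 2)*(d^2 - 10*d + 25) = d*(d - 5)*(d - 1)*(d + 2)*(d - 5)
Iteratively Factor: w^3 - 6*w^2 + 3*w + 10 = (w + 1)*(w^2 - 7*w + 10) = (w - 5)*(w + 1)*(w - 2)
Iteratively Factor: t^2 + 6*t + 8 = (t + 4)*(t + 2)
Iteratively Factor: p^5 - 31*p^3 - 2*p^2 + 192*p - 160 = (p - 2)*(p^4 + 2*p^3 - 27*p^2 - 56*p + 80) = (p - 2)*(p + 4)*(p^3 - 2*p^2 - 19*p + 20) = (p - 5)*(p - 2)*(p + 4)*(p^2 + 3*p - 4) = (p - 5)*(p - 2)*(p - 1)*(p + 4)*(p + 4)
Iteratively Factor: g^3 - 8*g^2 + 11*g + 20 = (g - 4)*(g^2 - 4*g - 5) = (g - 4)*(g + 1)*(g - 5)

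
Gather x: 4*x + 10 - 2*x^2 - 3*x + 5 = -2*x^2 + x + 15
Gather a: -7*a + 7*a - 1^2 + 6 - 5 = 0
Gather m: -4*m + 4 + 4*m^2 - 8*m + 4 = 4*m^2 - 12*m + 8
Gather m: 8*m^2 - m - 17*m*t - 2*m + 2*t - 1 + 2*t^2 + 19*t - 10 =8*m^2 + m*(-17*t - 3) + 2*t^2 + 21*t - 11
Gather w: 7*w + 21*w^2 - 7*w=21*w^2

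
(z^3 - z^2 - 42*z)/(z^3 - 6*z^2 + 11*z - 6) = z*(z^2 - z - 42)/(z^3 - 6*z^2 + 11*z - 6)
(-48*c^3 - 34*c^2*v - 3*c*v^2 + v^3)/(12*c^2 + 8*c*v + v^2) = (-24*c^2 - 5*c*v + v^2)/(6*c + v)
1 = 1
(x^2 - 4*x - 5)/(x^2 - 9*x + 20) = (x + 1)/(x - 4)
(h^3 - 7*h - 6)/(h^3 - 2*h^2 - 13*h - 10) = (h - 3)/(h - 5)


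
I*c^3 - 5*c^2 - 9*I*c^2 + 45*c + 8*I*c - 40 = (c - 8)*(c + 5*I)*(I*c - I)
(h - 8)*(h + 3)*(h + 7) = h^3 + 2*h^2 - 59*h - 168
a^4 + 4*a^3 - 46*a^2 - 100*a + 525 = (a - 5)*(a - 3)*(a + 5)*(a + 7)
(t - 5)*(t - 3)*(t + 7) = t^3 - t^2 - 41*t + 105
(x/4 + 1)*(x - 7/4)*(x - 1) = x^3/4 + 5*x^2/16 - 37*x/16 + 7/4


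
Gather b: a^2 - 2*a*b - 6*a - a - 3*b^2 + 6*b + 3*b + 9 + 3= a^2 - 7*a - 3*b^2 + b*(9 - 2*a) + 12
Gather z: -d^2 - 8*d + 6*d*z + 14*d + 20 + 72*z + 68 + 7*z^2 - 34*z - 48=-d^2 + 6*d + 7*z^2 + z*(6*d + 38) + 40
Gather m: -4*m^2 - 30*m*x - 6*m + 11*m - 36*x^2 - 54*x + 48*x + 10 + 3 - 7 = -4*m^2 + m*(5 - 30*x) - 36*x^2 - 6*x + 6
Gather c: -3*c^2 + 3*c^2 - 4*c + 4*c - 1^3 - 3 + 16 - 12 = 0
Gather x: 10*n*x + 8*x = x*(10*n + 8)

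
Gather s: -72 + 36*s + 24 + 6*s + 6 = 42*s - 42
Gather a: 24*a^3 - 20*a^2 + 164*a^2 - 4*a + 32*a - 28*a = 24*a^3 + 144*a^2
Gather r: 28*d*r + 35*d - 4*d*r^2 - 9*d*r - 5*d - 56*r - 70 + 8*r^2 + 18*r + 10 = 30*d + r^2*(8 - 4*d) + r*(19*d - 38) - 60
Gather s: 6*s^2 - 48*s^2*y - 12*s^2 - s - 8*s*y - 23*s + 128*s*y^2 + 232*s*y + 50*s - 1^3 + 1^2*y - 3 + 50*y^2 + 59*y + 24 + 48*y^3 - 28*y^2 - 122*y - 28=s^2*(-48*y - 6) + s*(128*y^2 + 224*y + 26) + 48*y^3 + 22*y^2 - 62*y - 8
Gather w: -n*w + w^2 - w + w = -n*w + w^2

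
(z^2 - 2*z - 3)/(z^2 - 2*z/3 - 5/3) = 3*(z - 3)/(3*z - 5)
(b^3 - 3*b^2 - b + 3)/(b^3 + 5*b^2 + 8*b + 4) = (b^2 - 4*b + 3)/(b^2 + 4*b + 4)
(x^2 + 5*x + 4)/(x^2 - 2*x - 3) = (x + 4)/(x - 3)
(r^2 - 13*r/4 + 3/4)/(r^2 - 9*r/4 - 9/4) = (4*r - 1)/(4*r + 3)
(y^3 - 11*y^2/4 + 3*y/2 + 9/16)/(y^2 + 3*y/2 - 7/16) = (16*y^3 - 44*y^2 + 24*y + 9)/(16*y^2 + 24*y - 7)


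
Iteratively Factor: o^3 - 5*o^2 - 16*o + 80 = (o + 4)*(o^2 - 9*o + 20) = (o - 5)*(o + 4)*(o - 4)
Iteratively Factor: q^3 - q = (q + 1)*(q^2 - q) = q*(q + 1)*(q - 1)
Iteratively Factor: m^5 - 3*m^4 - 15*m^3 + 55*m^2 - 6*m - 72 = (m + 1)*(m^4 - 4*m^3 - 11*m^2 + 66*m - 72) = (m - 2)*(m + 1)*(m^3 - 2*m^2 - 15*m + 36) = (m - 2)*(m + 1)*(m + 4)*(m^2 - 6*m + 9) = (m - 3)*(m - 2)*(m + 1)*(m + 4)*(m - 3)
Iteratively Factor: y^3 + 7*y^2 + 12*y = (y + 4)*(y^2 + 3*y) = (y + 3)*(y + 4)*(y)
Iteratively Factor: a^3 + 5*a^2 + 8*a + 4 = (a + 1)*(a^2 + 4*a + 4) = (a + 1)*(a + 2)*(a + 2)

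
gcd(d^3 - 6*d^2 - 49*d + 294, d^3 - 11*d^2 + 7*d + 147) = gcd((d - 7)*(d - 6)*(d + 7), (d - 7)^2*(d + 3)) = d - 7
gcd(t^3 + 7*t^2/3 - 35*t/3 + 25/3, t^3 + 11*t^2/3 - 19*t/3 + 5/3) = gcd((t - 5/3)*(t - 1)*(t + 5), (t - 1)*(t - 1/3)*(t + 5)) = t^2 + 4*t - 5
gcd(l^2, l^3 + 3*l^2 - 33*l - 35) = 1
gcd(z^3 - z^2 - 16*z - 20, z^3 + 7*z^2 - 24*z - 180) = z - 5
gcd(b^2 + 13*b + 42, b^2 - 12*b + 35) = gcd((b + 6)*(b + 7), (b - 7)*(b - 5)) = 1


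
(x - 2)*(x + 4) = x^2 + 2*x - 8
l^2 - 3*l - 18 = (l - 6)*(l + 3)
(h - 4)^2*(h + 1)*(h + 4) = h^4 - 3*h^3 - 20*h^2 + 48*h + 64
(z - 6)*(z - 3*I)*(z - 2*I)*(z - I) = z^4 - 6*z^3 - 6*I*z^3 - 11*z^2 + 36*I*z^2 + 66*z + 6*I*z - 36*I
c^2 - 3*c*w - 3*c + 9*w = (c - 3)*(c - 3*w)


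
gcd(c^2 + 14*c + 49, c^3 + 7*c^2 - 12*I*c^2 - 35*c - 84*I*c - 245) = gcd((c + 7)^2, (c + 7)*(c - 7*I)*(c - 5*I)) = c + 7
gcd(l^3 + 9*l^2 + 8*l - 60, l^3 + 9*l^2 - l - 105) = l + 5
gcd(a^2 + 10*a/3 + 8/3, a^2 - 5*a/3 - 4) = a + 4/3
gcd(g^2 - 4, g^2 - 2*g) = g - 2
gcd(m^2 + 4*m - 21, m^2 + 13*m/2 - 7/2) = m + 7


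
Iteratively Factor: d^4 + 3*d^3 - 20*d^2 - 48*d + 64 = (d + 4)*(d^3 - d^2 - 16*d + 16) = (d - 1)*(d + 4)*(d^2 - 16) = (d - 4)*(d - 1)*(d + 4)*(d + 4)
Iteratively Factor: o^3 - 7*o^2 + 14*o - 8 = (o - 1)*(o^2 - 6*o + 8) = (o - 4)*(o - 1)*(o - 2)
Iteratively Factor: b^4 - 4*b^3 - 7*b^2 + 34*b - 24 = (b - 1)*(b^3 - 3*b^2 - 10*b + 24) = (b - 2)*(b - 1)*(b^2 - b - 12) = (b - 2)*(b - 1)*(b + 3)*(b - 4)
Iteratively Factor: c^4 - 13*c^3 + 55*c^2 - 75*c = (c - 5)*(c^3 - 8*c^2 + 15*c) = c*(c - 5)*(c^2 - 8*c + 15) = c*(c - 5)^2*(c - 3)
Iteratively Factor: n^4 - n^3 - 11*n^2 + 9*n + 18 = (n - 2)*(n^3 + n^2 - 9*n - 9) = (n - 2)*(n + 1)*(n^2 - 9) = (n - 2)*(n + 1)*(n + 3)*(n - 3)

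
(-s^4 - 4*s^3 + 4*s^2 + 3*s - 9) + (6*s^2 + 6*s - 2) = -s^4 - 4*s^3 + 10*s^2 + 9*s - 11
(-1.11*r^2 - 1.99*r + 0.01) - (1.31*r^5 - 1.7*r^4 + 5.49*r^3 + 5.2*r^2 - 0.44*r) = -1.31*r^5 + 1.7*r^4 - 5.49*r^3 - 6.31*r^2 - 1.55*r + 0.01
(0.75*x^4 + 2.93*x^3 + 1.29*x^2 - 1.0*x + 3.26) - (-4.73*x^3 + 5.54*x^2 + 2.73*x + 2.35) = 0.75*x^4 + 7.66*x^3 - 4.25*x^2 - 3.73*x + 0.91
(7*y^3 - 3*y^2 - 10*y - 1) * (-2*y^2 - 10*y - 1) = -14*y^5 - 64*y^4 + 43*y^3 + 105*y^2 + 20*y + 1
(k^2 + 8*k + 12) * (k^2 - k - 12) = k^4 + 7*k^3 - 8*k^2 - 108*k - 144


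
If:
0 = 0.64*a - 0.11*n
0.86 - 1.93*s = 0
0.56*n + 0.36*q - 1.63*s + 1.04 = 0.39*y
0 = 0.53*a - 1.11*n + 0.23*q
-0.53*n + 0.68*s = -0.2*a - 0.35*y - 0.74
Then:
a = -0.16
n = -0.92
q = -4.08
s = 0.45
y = -4.28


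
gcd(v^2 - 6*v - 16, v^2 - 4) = v + 2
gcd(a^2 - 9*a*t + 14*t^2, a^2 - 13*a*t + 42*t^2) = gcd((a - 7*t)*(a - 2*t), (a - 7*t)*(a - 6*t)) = -a + 7*t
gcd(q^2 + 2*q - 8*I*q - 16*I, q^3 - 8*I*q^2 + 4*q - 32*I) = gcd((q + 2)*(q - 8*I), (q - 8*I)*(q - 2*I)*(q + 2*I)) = q - 8*I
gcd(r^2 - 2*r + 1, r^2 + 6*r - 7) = r - 1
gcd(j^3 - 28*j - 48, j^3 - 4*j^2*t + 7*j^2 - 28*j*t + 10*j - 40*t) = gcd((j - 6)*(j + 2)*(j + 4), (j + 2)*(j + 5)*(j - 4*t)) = j + 2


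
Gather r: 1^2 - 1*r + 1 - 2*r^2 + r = 2 - 2*r^2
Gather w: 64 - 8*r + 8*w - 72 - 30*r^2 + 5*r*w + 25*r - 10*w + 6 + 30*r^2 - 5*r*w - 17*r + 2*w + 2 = 0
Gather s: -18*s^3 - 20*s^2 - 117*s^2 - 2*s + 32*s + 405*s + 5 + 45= -18*s^3 - 137*s^2 + 435*s + 50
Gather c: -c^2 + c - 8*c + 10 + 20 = -c^2 - 7*c + 30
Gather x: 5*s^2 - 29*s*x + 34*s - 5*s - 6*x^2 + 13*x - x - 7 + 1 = 5*s^2 + 29*s - 6*x^2 + x*(12 - 29*s) - 6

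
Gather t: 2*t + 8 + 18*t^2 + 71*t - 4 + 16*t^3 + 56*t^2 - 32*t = 16*t^3 + 74*t^2 + 41*t + 4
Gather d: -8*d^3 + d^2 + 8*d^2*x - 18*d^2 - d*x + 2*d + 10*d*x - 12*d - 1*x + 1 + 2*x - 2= -8*d^3 + d^2*(8*x - 17) + d*(9*x - 10) + x - 1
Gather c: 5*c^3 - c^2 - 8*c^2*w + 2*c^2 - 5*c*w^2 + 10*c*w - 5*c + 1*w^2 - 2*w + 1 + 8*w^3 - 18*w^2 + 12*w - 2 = 5*c^3 + c^2*(1 - 8*w) + c*(-5*w^2 + 10*w - 5) + 8*w^3 - 17*w^2 + 10*w - 1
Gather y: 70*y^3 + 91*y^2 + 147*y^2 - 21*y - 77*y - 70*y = 70*y^3 + 238*y^2 - 168*y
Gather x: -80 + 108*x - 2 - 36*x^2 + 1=-36*x^2 + 108*x - 81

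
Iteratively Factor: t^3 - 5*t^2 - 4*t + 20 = (t - 5)*(t^2 - 4) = (t - 5)*(t - 2)*(t + 2)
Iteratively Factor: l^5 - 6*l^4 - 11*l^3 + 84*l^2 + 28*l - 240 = (l - 5)*(l^4 - l^3 - 16*l^2 + 4*l + 48) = (l - 5)*(l - 2)*(l^3 + l^2 - 14*l - 24) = (l - 5)*(l - 2)*(l + 2)*(l^2 - l - 12) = (l - 5)*(l - 4)*(l - 2)*(l + 2)*(l + 3)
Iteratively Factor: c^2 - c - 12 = (c + 3)*(c - 4)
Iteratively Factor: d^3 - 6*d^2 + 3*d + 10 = (d - 5)*(d^2 - d - 2) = (d - 5)*(d - 2)*(d + 1)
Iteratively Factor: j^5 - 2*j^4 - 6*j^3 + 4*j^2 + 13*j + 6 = (j + 1)*(j^4 - 3*j^3 - 3*j^2 + 7*j + 6) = (j + 1)^2*(j^3 - 4*j^2 + j + 6) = (j + 1)^3*(j^2 - 5*j + 6) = (j - 2)*(j + 1)^3*(j - 3)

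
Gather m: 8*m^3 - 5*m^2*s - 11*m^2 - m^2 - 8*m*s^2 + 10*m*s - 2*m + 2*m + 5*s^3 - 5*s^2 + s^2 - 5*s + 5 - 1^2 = 8*m^3 + m^2*(-5*s - 12) + m*(-8*s^2 + 10*s) + 5*s^3 - 4*s^2 - 5*s + 4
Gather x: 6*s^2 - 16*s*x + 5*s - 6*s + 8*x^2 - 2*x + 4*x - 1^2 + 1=6*s^2 - s + 8*x^2 + x*(2 - 16*s)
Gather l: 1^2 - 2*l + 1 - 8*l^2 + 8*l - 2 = -8*l^2 + 6*l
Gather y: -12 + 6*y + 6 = 6*y - 6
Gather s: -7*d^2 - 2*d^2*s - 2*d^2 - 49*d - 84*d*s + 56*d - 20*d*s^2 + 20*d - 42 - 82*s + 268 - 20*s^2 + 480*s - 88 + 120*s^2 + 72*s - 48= -9*d^2 + 27*d + s^2*(100 - 20*d) + s*(-2*d^2 - 84*d + 470) + 90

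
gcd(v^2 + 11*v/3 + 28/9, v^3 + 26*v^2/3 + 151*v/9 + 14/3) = v + 7/3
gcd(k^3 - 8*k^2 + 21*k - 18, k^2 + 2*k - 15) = k - 3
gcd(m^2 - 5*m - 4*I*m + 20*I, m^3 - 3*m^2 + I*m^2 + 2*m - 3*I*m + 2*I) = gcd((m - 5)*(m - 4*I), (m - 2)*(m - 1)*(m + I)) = 1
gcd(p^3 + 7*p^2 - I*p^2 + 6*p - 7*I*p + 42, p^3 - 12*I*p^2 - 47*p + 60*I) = p - 3*I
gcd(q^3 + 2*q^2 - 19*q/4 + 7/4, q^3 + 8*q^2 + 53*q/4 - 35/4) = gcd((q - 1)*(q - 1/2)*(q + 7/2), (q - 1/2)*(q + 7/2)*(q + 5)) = q^2 + 3*q - 7/4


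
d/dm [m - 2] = 1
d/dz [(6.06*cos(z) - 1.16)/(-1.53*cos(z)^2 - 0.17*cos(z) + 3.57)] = (-9.2718*cos(z)^2 + 3.5496*cos(z) - 21.437)*sin(z)/(2.3409*cos(z)^4 + 0.5202*cos(z)^3 - 10.8953*cos(z)^2 - 1.2138*cos(z) + 12.7449)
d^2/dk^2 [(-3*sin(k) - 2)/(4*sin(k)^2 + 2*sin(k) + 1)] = (48*sin(k)^5 + 104*sin(k)^4 - 120*sin(k)^3 - 222*sin(k)^2 - 25*sin(k) + 12)/(4*sin(k)^2 + 2*sin(k) + 1)^3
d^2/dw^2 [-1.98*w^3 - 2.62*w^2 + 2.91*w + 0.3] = -11.88*w - 5.24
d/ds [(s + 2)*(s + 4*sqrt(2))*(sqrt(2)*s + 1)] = 3*sqrt(2)*s^2 + 4*sqrt(2)*s + 18*s + 4*sqrt(2) + 18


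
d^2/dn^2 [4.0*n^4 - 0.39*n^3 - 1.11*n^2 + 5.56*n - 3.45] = 48.0*n^2 - 2.34*n - 2.22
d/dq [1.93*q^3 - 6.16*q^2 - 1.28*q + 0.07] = 5.79*q^2 - 12.32*q - 1.28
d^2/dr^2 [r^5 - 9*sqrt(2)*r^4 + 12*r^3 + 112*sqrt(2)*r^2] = 20*r^3 - 108*sqrt(2)*r^2 + 72*r + 224*sqrt(2)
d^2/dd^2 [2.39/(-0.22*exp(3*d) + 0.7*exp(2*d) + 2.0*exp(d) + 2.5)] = (2.39*(-1.32*exp(2*d) + 2.8*exp(d) + 4.0)*(-0.66*exp(2*d) + 1.4*exp(d) + 2.0)*exp(d) + (4.7322*exp(2*d) - 6.692*exp(d) - 4.78)*(-0.22*exp(3*d) + 0.7*exp(2*d) + 2.0*exp(d) + 2.5))*exp(d)/(-0.22*exp(3*d) + 0.7*exp(2*d) + 2.0*exp(d) + 2.5)^3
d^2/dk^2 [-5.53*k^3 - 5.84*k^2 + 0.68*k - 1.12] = -33.18*k - 11.68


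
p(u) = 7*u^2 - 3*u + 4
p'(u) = 14*u - 3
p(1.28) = 11.63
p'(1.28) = 14.92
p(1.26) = 11.33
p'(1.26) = 14.64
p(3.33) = 71.63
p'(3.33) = 43.62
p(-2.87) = 70.27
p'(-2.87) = -43.18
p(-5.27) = 214.22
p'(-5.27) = -76.78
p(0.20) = 3.68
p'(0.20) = -0.20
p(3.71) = 89.22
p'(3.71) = 48.94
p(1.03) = 8.34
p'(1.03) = 11.42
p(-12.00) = 1048.00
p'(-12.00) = -171.00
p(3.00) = 58.00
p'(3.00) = 39.00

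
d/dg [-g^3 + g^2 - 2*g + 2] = -3*g^2 + 2*g - 2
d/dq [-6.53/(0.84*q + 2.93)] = 5.4852/(0.84*q + 2.93)^2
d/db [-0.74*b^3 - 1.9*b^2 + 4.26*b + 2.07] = -2.22*b^2 - 3.8*b + 4.26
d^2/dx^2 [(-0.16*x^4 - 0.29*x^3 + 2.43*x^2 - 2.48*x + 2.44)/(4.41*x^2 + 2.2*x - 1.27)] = (-6.22339199999999*x^6 - 9.31392*x^5 + 0.730271999999957*x^4 - 142.517262*x^3 + 368.143182*x^2 + 55.892418*x + 44.93107)/(85.766121*x^6 + 128.35746*x^5 - 10.064061*x^4 - 63.28124*x^3 + 2.898267*x^2 + 10.64514*x - 2.048383)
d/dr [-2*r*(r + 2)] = -4*r - 4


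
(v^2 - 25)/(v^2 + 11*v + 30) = (v - 5)/(v + 6)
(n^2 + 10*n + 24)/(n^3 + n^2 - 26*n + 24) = (n + 4)/(n^2 - 5*n + 4)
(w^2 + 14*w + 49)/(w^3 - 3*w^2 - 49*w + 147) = (w + 7)/(w^2 - 10*w + 21)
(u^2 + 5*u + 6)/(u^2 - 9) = (u + 2)/(u - 3)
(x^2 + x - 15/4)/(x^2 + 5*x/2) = (x - 3/2)/x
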